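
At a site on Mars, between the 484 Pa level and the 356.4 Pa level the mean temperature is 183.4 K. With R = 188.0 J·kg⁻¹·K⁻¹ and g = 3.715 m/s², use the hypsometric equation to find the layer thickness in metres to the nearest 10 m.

Hypsometric equation: Δz = (R T̄/g) ln(P₁/P₂).
R T̄/g = 188.0 × 183.4 / 3.715 = 9281.1 m.
ln(484/356.4) = ln(1.3580) = 0.30601.
Δz = 9281.1 × 0.30601 = 2840.1 m.

Δz ≈ 2840 m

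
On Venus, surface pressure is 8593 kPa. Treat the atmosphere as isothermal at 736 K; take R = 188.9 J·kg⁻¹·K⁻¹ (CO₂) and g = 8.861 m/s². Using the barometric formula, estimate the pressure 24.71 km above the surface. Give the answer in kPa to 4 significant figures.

P ≈ 1779 kPa

Scale height: H = RT/g = 188.9 × 736 / 8.861 = 15690 m.
Barometric formula: P = P₀ exp(−z/H).
z/H = 24710/15690 = 1.5749; exp(−1.5749) = 0.20703.
P = 8593 × 0.20703 = 1779.0 kPa.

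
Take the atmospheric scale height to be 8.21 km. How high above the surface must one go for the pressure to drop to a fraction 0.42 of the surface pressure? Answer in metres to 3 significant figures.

z ≈ 7120 m

Set P/P₀ = exp(−z/H) = 0.42, so z = −H ln(0.42).
−ln(0.42) = 0.86750; z = 8210.0 × 0.86750 = 7122.2 m.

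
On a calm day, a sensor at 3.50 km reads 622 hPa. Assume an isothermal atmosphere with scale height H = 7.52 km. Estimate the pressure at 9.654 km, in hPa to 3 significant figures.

Between two levels, P₂ = P₁ exp(−Δz/H) with Δz = z₂ − z₁.
Δz = 9654.0 − 3500.0 = 6154.0 m; Δz/H = 6154.0/7520.0 = 0.81835.
P₂ = 622 × exp(−0.81835) = 622 × 0.44116 = 274.40 hPa.

P ≈ 274 hPa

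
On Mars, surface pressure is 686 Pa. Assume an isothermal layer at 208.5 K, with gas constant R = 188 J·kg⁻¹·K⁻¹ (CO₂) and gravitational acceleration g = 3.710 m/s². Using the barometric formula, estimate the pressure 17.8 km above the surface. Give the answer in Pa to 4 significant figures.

Scale height: H = RT/g = 188 × 208.5 / 3.710 = 10565 m.
Barometric formula: P = P₀ exp(−z/H).
z/H = 17800/10565 = 1.6848; exp(−1.6848) = 0.18548.
P = 686 × 0.18548 = 127.24 Pa.

P ≈ 127.2 Pa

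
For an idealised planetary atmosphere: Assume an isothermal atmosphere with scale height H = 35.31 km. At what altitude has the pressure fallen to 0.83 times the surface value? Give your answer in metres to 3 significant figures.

z ≈ 6580 m

Set P/P₀ = exp(−z/H) = 0.83, so z = −H ln(0.83).
−ln(0.83) = 0.18633; z = 35310 × 0.18633 = 6579.3 m.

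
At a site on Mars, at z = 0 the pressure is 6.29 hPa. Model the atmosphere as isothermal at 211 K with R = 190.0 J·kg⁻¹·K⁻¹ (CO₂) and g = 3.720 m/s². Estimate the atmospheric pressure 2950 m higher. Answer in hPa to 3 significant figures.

Scale height: H = RT/g = 190.0 × 211 / 3.720 = 10777 m.
Barometric formula: P = P₀ exp(−z/H).
z/H = 2950.0/10777 = 0.27373; exp(−0.27373) = 0.76054.
P = 6.29 × 0.76054 = 4.7838 hPa.

P ≈ 4.78 hPa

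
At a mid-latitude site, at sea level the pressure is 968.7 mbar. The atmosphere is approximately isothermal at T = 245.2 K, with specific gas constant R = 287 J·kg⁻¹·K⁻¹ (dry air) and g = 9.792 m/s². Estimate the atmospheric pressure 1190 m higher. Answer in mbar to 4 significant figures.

P ≈ 820.9 mbar

Scale height: H = RT/g = 287 × 245.2 / 9.792 = 7186.7 m.
Barometric formula: P = P₀ exp(−z/H).
z/H = 1190.0/7186.7 = 0.16558; exp(−0.16558) = 0.84740.
P = 968.7 × 0.84740 = 820.88 mbar.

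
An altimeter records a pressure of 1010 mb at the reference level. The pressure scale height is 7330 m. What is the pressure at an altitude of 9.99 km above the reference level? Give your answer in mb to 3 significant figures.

P ≈ 258 mb

Barometric formula: P = P₀ exp(−z/H).
z/H = 9990.0/7330.0 = 1.3629; exp(−1.3629) = 0.25592.
P = 1010 × 0.25592 = 258.48 mb.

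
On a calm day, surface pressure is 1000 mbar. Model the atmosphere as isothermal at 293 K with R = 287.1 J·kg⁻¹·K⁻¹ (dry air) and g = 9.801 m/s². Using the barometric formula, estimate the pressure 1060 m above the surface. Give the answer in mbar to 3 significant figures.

Scale height: H = RT/g = 287.1 × 293 / 9.801 = 8582.8 m.
Barometric formula: P = P₀ exp(−z/H).
z/H = 1060.0/8582.8 = 0.12350; exp(−0.12350) = 0.88382.
P = 1000 × 0.88382 = 883.82 mbar.

P ≈ 884 mbar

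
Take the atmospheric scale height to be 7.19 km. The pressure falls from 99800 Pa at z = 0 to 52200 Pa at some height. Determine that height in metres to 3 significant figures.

z ≈ 4660 m

Invert the barometric formula: z = H ln(P₀/P).
P₀/P = 99800/52200 = 1.9119; ln(1.9119) = 0.64810.
z = 7190.0 × 0.64810 = 4659.8 m.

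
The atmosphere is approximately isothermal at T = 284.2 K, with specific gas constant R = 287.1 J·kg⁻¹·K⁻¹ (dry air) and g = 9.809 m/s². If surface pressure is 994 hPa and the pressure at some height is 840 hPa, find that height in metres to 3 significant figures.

z ≈ 1400 m

Scale height: H = RT/g = 287.1 × 284.2 / 9.809 = 8318.3 m.
Invert the barometric formula: z = H ln(P₀/P).
P₀/P = 994/840 = 1.1833; ln(1.1833) = 0.16831.
z = 8318.3 × 0.16831 = 1400.1 m.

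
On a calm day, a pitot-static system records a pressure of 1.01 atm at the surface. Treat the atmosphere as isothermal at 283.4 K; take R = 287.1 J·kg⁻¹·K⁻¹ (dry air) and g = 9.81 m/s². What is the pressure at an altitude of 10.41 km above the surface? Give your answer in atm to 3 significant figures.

P ≈ 0.288 atm

Scale height: H = RT/g = 287.1 × 283.4 / 9.81 = 8294.0 m.
Barometric formula: P = P₀ exp(−z/H).
z/H = 10410/8294.0 = 1.2551; exp(−1.2551) = 0.28505.
P = 1.01 × 0.28505 = 0.28790 atm.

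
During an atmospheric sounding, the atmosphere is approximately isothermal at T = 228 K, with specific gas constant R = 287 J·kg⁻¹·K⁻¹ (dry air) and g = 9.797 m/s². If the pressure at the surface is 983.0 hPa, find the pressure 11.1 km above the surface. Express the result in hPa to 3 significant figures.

Scale height: H = RT/g = 287 × 228 / 9.797 = 6679.2 m.
Barometric formula: P = P₀ exp(−z/H).
z/H = 11100/6679.2 = 1.6619; exp(−1.6619) = 0.18978.
P = 983.0 × 0.18978 = 186.55 hPa.

P ≈ 187 hPa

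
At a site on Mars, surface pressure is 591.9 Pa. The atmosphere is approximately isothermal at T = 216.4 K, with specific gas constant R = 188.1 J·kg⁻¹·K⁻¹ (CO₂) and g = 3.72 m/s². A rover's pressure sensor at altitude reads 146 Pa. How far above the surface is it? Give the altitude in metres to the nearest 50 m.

z ≈ 15300 m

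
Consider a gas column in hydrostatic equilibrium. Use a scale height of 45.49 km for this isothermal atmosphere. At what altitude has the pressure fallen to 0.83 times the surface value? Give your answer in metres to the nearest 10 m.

z ≈ 8480 m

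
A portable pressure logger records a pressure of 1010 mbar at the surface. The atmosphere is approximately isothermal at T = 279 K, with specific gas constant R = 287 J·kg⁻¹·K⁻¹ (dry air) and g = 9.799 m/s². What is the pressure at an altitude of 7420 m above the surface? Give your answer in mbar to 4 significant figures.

P ≈ 407.4 mbar

Scale height: H = RT/g = 287 × 279 / 9.799 = 8171.5 m.
Barometric formula: P = P₀ exp(−z/H).
z/H = 7420.0/8171.5 = 0.90803; exp(−0.90803) = 0.40332.
P = 1010 × 0.40332 = 407.35 mbar.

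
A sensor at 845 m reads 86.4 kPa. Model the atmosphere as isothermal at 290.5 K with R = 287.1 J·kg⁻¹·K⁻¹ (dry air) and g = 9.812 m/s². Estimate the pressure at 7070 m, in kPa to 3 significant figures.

P ≈ 41.5 kPa

Scale height: H = RT/g = 287.1 × 290.5 / 9.812 = 8500.1 m.
Between two levels, P₂ = P₁ exp(−Δz/H) with Δz = z₂ − z₁.
Δz = 7070.0 − 845.00 = 6225.0 m; Δz/H = 6225.0/8500.1 = 0.73234.
P₂ = 86.4 × exp(−0.73234) = 86.4 × 0.48078 = 41.539 kPa.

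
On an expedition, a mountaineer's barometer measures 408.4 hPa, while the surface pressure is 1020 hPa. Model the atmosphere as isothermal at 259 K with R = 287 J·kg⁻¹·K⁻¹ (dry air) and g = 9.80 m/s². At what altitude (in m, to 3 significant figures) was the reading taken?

z ≈ 6940 m

Scale height: H = RT/g = 287 × 259 / 9.80 = 7585.0 m.
Invert the barometric formula: z = H ln(P₀/P).
P₀/P = 1020/408.4 = 2.4976; ln(2.4976) = 0.91533.
z = 7585.0 × 0.91533 = 6942.8 m.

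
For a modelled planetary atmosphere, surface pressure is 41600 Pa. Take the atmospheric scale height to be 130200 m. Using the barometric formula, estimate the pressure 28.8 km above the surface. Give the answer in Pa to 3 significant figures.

P ≈ 33300 Pa

Barometric formula: P = P₀ exp(−z/H).
z/H = 28800/130200 = 0.22120; exp(−0.22120) = 0.80156.
P = 41600 × 0.80156 = 33345 Pa.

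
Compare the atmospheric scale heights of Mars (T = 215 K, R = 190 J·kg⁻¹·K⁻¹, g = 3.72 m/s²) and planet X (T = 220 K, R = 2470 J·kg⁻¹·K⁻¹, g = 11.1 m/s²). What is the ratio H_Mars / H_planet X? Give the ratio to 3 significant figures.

H_Mars/H_planet X ≈ 0.224

H = RT/g for each body.
H_Mars = 190 × 215 / 3.72 = 10981 m.
H_planet X = 2470 × 220 / 11.1 = 48955 m.
H_Mars/H_planet X = 10981/48955 = 0.22431.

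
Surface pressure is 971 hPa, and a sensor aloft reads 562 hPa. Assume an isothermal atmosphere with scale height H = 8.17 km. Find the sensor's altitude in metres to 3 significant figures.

Invert the barometric formula: z = H ln(P₀/P).
P₀/P = 971/562 = 1.7278; ln(1.7278) = 0.54685.
z = 8170.0 × 0.54685 = 4467.8 m.

z ≈ 4470 m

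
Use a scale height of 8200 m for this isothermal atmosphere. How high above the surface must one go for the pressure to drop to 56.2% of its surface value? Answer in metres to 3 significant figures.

z ≈ 4730 m

Set P/P₀ = exp(−z/H) = 0.562, so z = −H ln(0.562).
−ln(0.562) = 0.57625; z = 8200.0 × 0.57625 = 4725.2 m.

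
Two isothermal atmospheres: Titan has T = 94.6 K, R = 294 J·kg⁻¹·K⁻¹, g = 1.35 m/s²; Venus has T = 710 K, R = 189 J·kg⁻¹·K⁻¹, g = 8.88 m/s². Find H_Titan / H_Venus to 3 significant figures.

H = RT/g for each body.
H_Titan = 294 × 94.6 / 1.35 = 20602 m.
H_Venus = 189 × 710 / 8.88 = 15111 m.
H_Titan/H_Venus = 20602/15111 = 1.3634.

H_Titan/H_Venus ≈ 1.36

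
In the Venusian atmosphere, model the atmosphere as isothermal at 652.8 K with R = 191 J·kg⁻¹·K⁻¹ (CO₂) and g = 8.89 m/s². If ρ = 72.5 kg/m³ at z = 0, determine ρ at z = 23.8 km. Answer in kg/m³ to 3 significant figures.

ρ ≈ 13.3 kg/m³

Scale height: H = RT/g = 191 × 652.8 / 8.89 = 14025 m.
In an isothermal atmosphere, density decays like pressure: ρ = ρ₀ exp(−z/H).
z/H = 23800/14025 = 1.6970; exp(−1.6970) = 0.18323.
ρ = 72.5 × 0.18323 = 13.284 kg/m³.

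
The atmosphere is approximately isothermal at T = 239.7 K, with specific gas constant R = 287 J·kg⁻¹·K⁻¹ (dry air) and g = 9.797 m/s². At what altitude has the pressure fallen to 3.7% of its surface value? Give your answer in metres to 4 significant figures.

z ≈ 23150 m

Scale height: H = RT/g = 287 × 239.7 / 9.797 = 7021.9 m.
Set P/P₀ = exp(−z/H) = 0.037, so z = −H ln(0.037).
−ln(0.037) = 3.2968; z = 7021.9 × 3.2968 = 23150 m.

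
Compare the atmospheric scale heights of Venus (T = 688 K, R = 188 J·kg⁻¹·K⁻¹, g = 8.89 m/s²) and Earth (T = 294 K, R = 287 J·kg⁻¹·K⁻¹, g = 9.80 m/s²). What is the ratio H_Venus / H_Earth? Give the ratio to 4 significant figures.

H = RT/g for each body.
H_Venus = 188 × 688 / 8.89 = 14549 m.
H_Earth = 287 × 294 / 9.80 = 8610.0 m.
H_Venus/H_Earth = 14549/8610.0 = 1.6898.

H_Venus/H_Earth ≈ 1.690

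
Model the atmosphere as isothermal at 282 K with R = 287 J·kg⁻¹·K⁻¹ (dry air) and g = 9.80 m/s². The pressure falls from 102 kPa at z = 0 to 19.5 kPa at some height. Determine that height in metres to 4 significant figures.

z ≈ 13660 m

Scale height: H = RT/g = 287 × 282 / 9.80 = 8258.6 m.
Invert the barometric formula: z = H ln(P₀/P).
P₀/P = 102/19.5 = 5.2308; ln(5.2308) = 1.6546.
z = 8258.6 × 1.6546 = 13665 m.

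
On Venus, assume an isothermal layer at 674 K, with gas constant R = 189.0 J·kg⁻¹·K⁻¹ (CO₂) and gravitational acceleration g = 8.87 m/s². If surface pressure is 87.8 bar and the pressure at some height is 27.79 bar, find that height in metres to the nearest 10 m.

z ≈ 16520 m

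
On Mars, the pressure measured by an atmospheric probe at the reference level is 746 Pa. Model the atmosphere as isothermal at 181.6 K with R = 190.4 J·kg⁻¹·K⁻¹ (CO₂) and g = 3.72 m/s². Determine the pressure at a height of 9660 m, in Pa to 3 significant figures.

Scale height: H = RT/g = 190.4 × 181.6 / 3.72 = 9294.8 m.
Barometric formula: P = P₀ exp(−z/H).
z/H = 9660.0/9294.8 = 1.0393; exp(−1.0393) = 0.35370.
P = 746 × 0.35370 = 263.86 Pa.

P ≈ 264 Pa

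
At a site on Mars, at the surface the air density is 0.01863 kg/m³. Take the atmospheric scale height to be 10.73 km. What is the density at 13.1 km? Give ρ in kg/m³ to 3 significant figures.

In an isothermal atmosphere, density decays like pressure: ρ = ρ₀ exp(−z/H).
z/H = 13100/10730 = 1.2209; exp(−1.2209) = 0.29496.
ρ = 0.01863 × 0.29496 = 0.0054951 kg/m³.

ρ ≈ 0.00550 kg/m³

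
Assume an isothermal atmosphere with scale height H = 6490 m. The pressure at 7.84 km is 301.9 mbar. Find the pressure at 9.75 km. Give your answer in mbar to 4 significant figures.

P ≈ 224.9 mbar

Between two levels, P₂ = P₁ exp(−Δz/H) with Δz = z₂ − z₁.
Δz = 9750.0 − 7840.0 = 1910.0 m; Δz/H = 1910.0/6490.0 = 0.29430.
P₂ = 301.9 × exp(−0.29430) = 301.9 × 0.74505 = 224.93 mbar.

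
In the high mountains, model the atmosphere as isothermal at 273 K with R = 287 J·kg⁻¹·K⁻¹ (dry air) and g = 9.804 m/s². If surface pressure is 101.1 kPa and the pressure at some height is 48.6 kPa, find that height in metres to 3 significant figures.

z ≈ 5850 m

Scale height: H = RT/g = 287 × 273 / 9.804 = 7991.7 m.
Invert the barometric formula: z = H ln(P₀/P).
P₀/P = 101.1/48.6 = 2.0802; ln(2.0802) = 0.73246.
z = 7991.7 × 0.73246 = 5853.6 m.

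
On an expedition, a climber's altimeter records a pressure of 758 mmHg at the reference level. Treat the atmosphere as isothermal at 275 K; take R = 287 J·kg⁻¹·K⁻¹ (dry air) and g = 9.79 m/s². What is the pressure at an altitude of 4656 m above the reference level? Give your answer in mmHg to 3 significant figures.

P ≈ 425 mmHg

Scale height: H = RT/g = 287 × 275 / 9.79 = 8061.8 m.
Barometric formula: P = P₀ exp(−z/H).
z/H = 4656.0/8061.8 = 0.57754; exp(−0.57754) = 0.56128.
P = 758 × 0.56128 = 425.45 mmHg.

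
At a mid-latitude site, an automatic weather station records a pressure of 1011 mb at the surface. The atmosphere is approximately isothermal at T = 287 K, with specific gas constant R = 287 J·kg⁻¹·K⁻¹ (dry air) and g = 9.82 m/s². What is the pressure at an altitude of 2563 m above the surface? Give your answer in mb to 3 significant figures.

P ≈ 745 mb

Scale height: H = RT/g = 287 × 287 / 9.82 = 8387.9 m.
Barometric formula: P = P₀ exp(−z/H).
z/H = 2563.0/8387.9 = 0.30556; exp(−0.30556) = 0.73671.
P = 1011 × 0.73671 = 744.81 mb.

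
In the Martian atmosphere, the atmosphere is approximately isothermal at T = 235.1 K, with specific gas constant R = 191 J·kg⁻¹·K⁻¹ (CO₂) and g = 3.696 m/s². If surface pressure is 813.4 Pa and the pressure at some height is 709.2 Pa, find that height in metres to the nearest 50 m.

z ≈ 1650 m

Scale height: H = RT/g = 191 × 235.1 / 3.696 = 12149 m.
Invert the barometric formula: z = H ln(P₀/P).
P₀/P = 813.4/709.2 = 1.1469; ln(1.1469) = 0.13706.
z = 12149 × 0.13706 = 1665.1 m.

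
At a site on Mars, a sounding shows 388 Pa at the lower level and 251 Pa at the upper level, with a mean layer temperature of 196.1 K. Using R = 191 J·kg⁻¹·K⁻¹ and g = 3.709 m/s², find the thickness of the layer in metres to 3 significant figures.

Δz ≈ 4400 m

Hypsometric equation: Δz = (R T̄/g) ln(P₁/P₂).
R T̄/g = 191 × 196.1 / 3.709 = 10098 m.
ln(388/251) = ln(1.5458) = 0.43554.
Δz = 10098 × 0.43554 = 4398.1 m.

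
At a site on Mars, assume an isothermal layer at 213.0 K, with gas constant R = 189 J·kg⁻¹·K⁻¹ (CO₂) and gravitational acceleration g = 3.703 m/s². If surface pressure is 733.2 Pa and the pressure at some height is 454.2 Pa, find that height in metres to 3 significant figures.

z ≈ 5210 m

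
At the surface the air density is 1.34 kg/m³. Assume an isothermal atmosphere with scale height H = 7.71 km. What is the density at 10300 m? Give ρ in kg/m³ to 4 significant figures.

ρ ≈ 0.3523 kg/m³

In an isothermal atmosphere, density decays like pressure: ρ = ρ₀ exp(−z/H).
z/H = 10300/7710.0 = 1.3359; exp(−1.3359) = 0.26292.
ρ = 1.34 × 0.26292 = 0.35231 kg/m³.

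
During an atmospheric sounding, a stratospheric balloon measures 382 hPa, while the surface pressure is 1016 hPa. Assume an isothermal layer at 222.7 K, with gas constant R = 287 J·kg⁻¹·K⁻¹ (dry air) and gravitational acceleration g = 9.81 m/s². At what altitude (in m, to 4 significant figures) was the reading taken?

Scale height: H = RT/g = 287 × 222.7 / 9.81 = 6515.3 m.
Invert the barometric formula: z = H ln(P₀/P).
P₀/P = 1016/382 = 2.6597; ln(2.6597) = 0.97821.
z = 6515.3 × 0.97821 = 6373.3 m.

z ≈ 6373 m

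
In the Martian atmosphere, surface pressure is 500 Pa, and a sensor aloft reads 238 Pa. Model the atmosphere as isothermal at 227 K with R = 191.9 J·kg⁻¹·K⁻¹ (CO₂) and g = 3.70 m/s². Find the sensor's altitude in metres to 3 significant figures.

z ≈ 8740 m

Scale height: H = RT/g = 191.9 × 227 / 3.70 = 11773 m.
Invert the barometric formula: z = H ln(P₀/P).
P₀/P = 500/238 = 2.1008; ln(2.1008) = 0.74232.
z = 11773 × 0.74232 = 8739.3 m.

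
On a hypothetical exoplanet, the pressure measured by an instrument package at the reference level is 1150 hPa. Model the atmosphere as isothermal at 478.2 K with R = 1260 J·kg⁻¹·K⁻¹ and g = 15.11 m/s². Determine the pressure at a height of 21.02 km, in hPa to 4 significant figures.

P ≈ 678.8 hPa

Scale height: H = RT/g = 1260 × 478.2 / 15.11 = 39876 m.
Barometric formula: P = P₀ exp(−z/H).
z/H = 21020/39876 = 0.52713; exp(−0.52713) = 0.59030.
P = 1150 × 0.59030 = 678.85 hPa.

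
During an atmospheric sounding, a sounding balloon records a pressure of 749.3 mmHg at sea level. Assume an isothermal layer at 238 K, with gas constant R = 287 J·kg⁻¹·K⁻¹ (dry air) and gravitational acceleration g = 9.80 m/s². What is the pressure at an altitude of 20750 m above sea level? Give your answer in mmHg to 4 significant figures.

Scale height: H = RT/g = 287 × 238 / 9.80 = 6970.0 m.
Barometric formula: P = P₀ exp(−z/H).
z/H = 20750/6970.0 = 2.9770; exp(−2.9770) = 0.050945.
P = 749.3 × 0.050945 = 38.173 mmHg.

P ≈ 38.17 mmHg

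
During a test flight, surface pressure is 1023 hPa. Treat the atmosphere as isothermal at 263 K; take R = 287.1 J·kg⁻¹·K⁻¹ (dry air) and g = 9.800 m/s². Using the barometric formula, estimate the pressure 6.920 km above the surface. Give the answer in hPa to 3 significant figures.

P ≈ 417 hPa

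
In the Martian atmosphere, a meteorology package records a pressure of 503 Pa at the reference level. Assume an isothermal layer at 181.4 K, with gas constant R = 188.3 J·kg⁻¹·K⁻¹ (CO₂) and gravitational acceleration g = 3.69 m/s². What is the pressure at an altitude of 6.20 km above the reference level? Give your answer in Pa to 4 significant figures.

P ≈ 257.4 Pa

Scale height: H = RT/g = 188.3 × 181.4 / 3.69 = 9256.8 m.
Barometric formula: P = P₀ exp(−z/H).
z/H = 6200.0/9256.8 = 0.66978; exp(−0.66978) = 0.51182.
P = 503 × 0.51182 = 257.45 Pa.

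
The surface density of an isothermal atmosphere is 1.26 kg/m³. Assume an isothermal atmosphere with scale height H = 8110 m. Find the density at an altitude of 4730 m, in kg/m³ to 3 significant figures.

In an isothermal atmosphere, density decays like pressure: ρ = ρ₀ exp(−z/H).
z/H = 4730.0/8110.0 = 0.58323; exp(−0.58323) = 0.55809.
ρ = 1.26 × 0.55809 = 0.70319 kg/m³.

ρ ≈ 0.703 kg/m³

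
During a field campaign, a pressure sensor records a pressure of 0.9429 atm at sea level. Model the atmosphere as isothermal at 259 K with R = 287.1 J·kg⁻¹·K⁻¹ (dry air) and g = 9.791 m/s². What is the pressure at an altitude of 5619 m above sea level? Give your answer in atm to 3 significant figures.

P ≈ 0.450 atm

Scale height: H = RT/g = 287.1 × 259 / 9.791 = 7594.6 m.
Barometric formula: P = P₀ exp(−z/H).
z/H = 5619.0/7594.6 = 0.73987; exp(−0.73987) = 0.47718.
P = 0.9429 × 0.47718 = 0.44993 atm.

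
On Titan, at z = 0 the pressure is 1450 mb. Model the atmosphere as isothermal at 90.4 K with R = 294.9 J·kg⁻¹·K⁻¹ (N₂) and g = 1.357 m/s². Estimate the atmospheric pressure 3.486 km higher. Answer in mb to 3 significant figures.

Scale height: H = RT/g = 294.9 × 90.4 / 1.357 = 19646 m.
Barometric formula: P = P₀ exp(−z/H).
z/H = 3486.0/19646 = 0.17744; exp(−0.17744) = 0.83741.
P = 1450 × 0.83741 = 1214.2 mb.

P ≈ 1210 mb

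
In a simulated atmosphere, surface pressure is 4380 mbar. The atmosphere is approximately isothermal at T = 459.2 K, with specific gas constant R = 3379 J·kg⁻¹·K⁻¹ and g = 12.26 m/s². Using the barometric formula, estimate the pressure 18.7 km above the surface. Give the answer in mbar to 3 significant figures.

Scale height: H = RT/g = 3379 × 459.2 / 12.26 = 126560 m.
Barometric formula: P = P₀ exp(−z/H).
z/H = 18700/126560 = 0.14776; exp(−0.14776) = 0.86264.
P = 4380 × 0.86264 = 3778.4 mbar.

P ≈ 3780 mbar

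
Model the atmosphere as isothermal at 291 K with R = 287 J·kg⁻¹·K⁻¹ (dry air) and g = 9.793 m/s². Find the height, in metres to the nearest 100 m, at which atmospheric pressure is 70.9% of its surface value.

Scale height: H = RT/g = 287 × 291 / 9.793 = 8528.2 m.
Set P/P₀ = exp(−z/H) = 0.709, so z = −H ln(0.709).
−ln(0.709) = 0.34390; z = 8528.2 × 0.34390 = 2932.8 m.

z ≈ 2900 m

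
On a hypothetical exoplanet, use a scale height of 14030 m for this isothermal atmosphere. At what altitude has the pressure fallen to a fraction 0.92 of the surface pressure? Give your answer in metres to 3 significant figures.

z ≈ 1170 m

Set P/P₀ = exp(−z/H) = 0.92, so z = −H ln(0.92).
−ln(0.92) = 0.083382; z = 14030 × 0.083382 = 1169.8 m.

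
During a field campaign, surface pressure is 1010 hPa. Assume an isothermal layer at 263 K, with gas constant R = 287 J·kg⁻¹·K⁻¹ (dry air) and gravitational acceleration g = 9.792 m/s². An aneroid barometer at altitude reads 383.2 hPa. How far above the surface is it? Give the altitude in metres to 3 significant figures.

z ≈ 7470 m

Scale height: H = RT/g = 287 × 263 / 9.792 = 7708.4 m.
Invert the barometric formula: z = H ln(P₀/P).
P₀/P = 1010/383.2 = 2.6357; ln(2.6357) = 0.96915.
z = 7708.4 × 0.96915 = 7470.6 m.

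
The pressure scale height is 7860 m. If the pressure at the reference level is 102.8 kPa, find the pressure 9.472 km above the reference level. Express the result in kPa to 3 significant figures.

Barometric formula: P = P₀ exp(−z/H).
z/H = 9472.0/7860.0 = 1.2051; exp(−1.2051) = 0.29966.
P = 102.8 × 0.29966 = 30.805 kPa.

P ≈ 30.8 kPa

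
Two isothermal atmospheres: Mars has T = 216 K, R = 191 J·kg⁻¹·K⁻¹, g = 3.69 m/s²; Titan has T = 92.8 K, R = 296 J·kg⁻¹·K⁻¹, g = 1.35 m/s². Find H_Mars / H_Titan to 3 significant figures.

H = RT/g for each body.
H_Mars = 191 × 216 / 3.69 = 11180 m.
H_Titan = 296 × 92.8 / 1.35 = 20347 m.
H_Mars/H_Titan = 11180/20347 = 0.54947.

H_Mars/H_Titan ≈ 0.549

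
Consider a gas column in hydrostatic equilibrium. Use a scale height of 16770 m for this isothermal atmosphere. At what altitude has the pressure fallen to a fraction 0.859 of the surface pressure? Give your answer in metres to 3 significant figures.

z ≈ 2550 m

Set P/P₀ = exp(−z/H) = 0.859, so z = −H ln(0.859).
−ln(0.859) = 0.15199; z = 16770 × 0.15199 = 2548.9 m.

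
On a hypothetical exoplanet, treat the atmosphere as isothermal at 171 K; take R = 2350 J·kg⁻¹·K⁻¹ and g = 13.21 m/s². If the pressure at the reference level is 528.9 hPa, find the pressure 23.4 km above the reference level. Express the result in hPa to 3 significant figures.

Scale height: H = RT/g = 2350 × 171 / 13.21 = 30420 m.
Barometric formula: P = P₀ exp(−z/H).
z/H = 23400/30420 = 0.76923; exp(−0.76923) = 0.46337.
P = 528.9 × 0.46337 = 245.08 hPa.

P ≈ 245 hPa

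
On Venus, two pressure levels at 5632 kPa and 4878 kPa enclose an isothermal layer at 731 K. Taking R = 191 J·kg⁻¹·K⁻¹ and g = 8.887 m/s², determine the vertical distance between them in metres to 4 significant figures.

Δz ≈ 2258 m

Hypsometric equation: Δz = (R T̄/g) ln(P₁/P₂).
R T̄/g = 191 × 731 / 8.887 = 15711 m.
ln(5632/4878) = ln(1.1546) = 0.14375.
Δz = 15711 × 0.14375 = 2258.5 m.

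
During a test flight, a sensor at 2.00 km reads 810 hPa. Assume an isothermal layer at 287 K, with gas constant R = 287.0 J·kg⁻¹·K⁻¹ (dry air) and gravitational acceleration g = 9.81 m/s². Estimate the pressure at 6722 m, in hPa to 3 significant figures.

Scale height: H = RT/g = 287.0 × 287 / 9.81 = 8396.4 m.
Between two levels, P₂ = P₁ exp(−Δz/H) with Δz = z₂ − z₁.
Δz = 6722.0 − 2000.0 = 4722.0 m; Δz/H = 4722.0/8396.4 = 0.56238.
P₂ = 810 × exp(−0.56238) = 810 × 0.56985 = 461.58 hPa.

P ≈ 462 hPa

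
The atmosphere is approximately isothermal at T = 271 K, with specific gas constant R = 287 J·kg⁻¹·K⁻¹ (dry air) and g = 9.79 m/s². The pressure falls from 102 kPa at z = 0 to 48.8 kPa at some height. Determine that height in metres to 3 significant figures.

Scale height: H = RT/g = 287 × 271 / 9.79 = 7944.5 m.
Invert the barometric formula: z = H ln(P₀/P).
P₀/P = 102/48.8 = 2.0902; ln(2.0902) = 0.73726.
z = 7944.5 × 0.73726 = 5857.2 m.

z ≈ 5860 m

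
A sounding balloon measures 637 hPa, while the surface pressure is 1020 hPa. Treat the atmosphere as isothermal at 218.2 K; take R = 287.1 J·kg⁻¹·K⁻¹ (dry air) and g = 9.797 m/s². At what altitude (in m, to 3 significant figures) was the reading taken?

Scale height: H = RT/g = 287.1 × 218.2 / 9.797 = 6394.3 m.
Invert the barometric formula: z = H ln(P₀/P).
P₀/P = 1020/637 = 1.6013; ln(1.6013) = 0.47082.
z = 6394.3 × 0.47082 = 3010.6 m.

z ≈ 3010 m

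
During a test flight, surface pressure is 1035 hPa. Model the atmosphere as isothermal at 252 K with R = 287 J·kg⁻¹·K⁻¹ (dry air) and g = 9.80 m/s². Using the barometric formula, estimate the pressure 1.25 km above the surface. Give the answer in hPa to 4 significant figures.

P ≈ 873.7 hPa

Scale height: H = RT/g = 287 × 252 / 9.80 = 7380.0 m.
Barometric formula: P = P₀ exp(−z/H).
z/H = 1250.0/7380.0 = 0.16938; exp(−0.16938) = 0.84419.
P = 1035 × 0.84419 = 873.74 hPa.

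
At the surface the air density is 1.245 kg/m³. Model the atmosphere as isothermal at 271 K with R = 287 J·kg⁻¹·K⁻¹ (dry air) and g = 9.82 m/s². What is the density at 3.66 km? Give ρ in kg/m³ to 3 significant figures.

ρ ≈ 0.784 kg/m³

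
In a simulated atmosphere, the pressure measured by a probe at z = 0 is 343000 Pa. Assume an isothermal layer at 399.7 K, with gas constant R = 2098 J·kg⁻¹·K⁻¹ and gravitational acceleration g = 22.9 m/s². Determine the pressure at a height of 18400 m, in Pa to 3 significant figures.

Scale height: H = RT/g = 2098 × 399.7 / 22.9 = 36619 m.
Barometric formula: P = P₀ exp(−z/H).
z/H = 18400/36619 = 0.50247; exp(−0.50247) = 0.60503.
P = 343000 × 0.60503 = 207530 Pa.

P ≈ 208000 Pa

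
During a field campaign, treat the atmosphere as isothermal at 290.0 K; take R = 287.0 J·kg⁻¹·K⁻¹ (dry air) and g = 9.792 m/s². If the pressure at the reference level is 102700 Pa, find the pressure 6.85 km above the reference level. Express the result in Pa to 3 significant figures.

Scale height: H = RT/g = 287.0 × 290.0 / 9.792 = 8499.8 m.
Barometric formula: P = P₀ exp(−z/H).
z/H = 6850.0/8499.8 = 0.80590; exp(−0.80590) = 0.44669.
P = 102700 × 0.44669 = 45875 Pa.

P ≈ 45900 Pa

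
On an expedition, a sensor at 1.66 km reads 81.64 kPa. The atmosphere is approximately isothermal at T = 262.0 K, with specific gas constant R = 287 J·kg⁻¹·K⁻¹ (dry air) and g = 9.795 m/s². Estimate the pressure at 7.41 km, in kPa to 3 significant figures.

P ≈ 38.6 kPa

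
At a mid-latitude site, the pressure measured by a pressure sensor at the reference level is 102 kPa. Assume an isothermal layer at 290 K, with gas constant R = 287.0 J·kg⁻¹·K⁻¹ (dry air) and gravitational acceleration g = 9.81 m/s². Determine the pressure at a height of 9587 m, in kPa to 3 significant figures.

P ≈ 32.9 kPa

Scale height: H = RT/g = 287.0 × 290 / 9.81 = 8484.2 m.
Barometric formula: P = P₀ exp(−z/H).
z/H = 9587.0/8484.2 = 1.1300; exp(−1.1300) = 0.32303.
P = 102 × 0.32303 = 32.949 kPa.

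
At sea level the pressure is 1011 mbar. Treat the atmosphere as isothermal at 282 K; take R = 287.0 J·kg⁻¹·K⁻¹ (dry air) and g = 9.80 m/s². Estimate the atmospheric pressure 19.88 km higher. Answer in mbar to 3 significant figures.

Scale height: H = RT/g = 287.0 × 282 / 9.80 = 8258.6 m.
Barometric formula: P = P₀ exp(−z/H).
z/H = 19880/8258.6 = 2.4072; exp(−2.4072) = 0.090067.
P = 1011 × 0.090067 = 91.058 mbar.

P ≈ 91.1 mbar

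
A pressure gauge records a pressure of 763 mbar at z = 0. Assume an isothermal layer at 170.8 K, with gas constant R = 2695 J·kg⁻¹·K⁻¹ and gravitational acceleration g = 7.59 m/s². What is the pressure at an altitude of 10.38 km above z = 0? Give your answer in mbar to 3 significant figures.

Scale height: H = RT/g = 2695 × 170.8 / 7.59 = 60646 m.
Barometric formula: P = P₀ exp(−z/H).
z/H = 10380/60646 = 0.17116; exp(−0.17116) = 0.84269.
P = 763 × 0.84269 = 642.97 mbar.

P ≈ 643 mbar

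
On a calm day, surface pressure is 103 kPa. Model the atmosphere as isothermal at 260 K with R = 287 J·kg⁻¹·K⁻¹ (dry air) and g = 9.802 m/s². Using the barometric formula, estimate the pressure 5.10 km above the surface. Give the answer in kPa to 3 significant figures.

Scale height: H = RT/g = 287 × 260 / 9.802 = 7612.7 m.
Barometric formula: P = P₀ exp(−z/H).
z/H = 5100.0/7612.7 = 0.66993; exp(−0.66993) = 0.51174.
P = 103 × 0.51174 = 52.709 kPa.

P ≈ 52.7 kPa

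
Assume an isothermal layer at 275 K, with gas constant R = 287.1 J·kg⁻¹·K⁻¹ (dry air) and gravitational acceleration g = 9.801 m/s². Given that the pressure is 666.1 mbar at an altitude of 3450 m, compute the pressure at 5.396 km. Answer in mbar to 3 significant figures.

P ≈ 523 mbar

Scale height: H = RT/g = 287.1 × 275 / 9.801 = 8055.6 m.
Between two levels, P₂ = P₁ exp(−Δz/H) with Δz = z₂ − z₁.
Δz = 5396.0 − 3450.0 = 1946.0 m; Δz/H = 1946.0/8055.6 = 0.24157.
P₂ = 666.1 × exp(−0.24157) = 666.1 × 0.78539 = 523.15 mbar.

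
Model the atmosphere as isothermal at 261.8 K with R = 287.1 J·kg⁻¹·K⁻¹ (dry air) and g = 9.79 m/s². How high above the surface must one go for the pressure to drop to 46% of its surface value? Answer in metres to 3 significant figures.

z ≈ 5960 m

Scale height: H = RT/g = 287.1 × 261.8 / 9.79 = 7677.5 m.
Set P/P₀ = exp(−z/H) = 0.46, so z = −H ln(0.46).
−ln(0.46) = 0.77653; z = 7677.5 × 0.77653 = 5961.8 m.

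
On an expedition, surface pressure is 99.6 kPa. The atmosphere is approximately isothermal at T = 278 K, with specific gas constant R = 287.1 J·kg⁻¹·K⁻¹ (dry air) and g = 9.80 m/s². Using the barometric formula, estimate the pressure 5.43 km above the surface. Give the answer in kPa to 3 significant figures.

P ≈ 51.1 kPa

Scale height: H = RT/g = 287.1 × 278 / 9.80 = 8144.3 m.
Barometric formula: P = P₀ exp(−z/H).
z/H = 5430.0/8144.3 = 0.66672; exp(−0.66672) = 0.51339.
P = 99.6 × 0.51339 = 51.134 kPa.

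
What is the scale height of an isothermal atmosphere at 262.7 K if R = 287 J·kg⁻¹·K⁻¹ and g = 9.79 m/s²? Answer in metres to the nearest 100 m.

H ≈ 7700 m

The scale height of an isothermal atmosphere is H = RT/g.
H = 287 × 262.7 / 9.79 = 75395/9.79 = 7701.2 m.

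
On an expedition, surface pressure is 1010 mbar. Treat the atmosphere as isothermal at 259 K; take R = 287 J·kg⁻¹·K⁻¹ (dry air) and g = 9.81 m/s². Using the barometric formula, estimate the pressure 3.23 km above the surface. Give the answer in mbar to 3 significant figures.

P ≈ 659 mbar

Scale height: H = RT/g = 287 × 259 / 9.81 = 7577.3 m.
Barometric formula: P = P₀ exp(−z/H).
z/H = 3230.0/7577.3 = 0.42627; exp(−0.42627) = 0.65294.
P = 1010 × 0.65294 = 659.47 mbar.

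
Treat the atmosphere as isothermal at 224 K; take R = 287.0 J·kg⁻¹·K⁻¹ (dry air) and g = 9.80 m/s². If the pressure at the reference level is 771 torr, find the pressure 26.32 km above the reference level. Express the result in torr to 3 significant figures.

Scale height: H = RT/g = 287.0 × 224 / 9.80 = 6560.0 m.
Barometric formula: P = P₀ exp(−z/H).
z/H = 26320/6560.0 = 4.0122; exp(−4.0122) = 0.018094.
P = 771 × 0.018094 = 13.950 torr.

P ≈ 14.0 torr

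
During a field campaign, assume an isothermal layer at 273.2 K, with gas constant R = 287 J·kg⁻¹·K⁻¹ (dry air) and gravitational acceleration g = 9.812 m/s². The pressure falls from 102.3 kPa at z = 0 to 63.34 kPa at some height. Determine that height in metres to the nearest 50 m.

Scale height: H = RT/g = 287 × 273.2 / 9.812 = 7991.1 m.
Invert the barometric formula: z = H ln(P₀/P).
P₀/P = 102.3/63.34 = 1.6151; ln(1.6151) = 0.47940.
z = 7991.1 × 0.47940 = 3830.9 m.

z ≈ 3850 m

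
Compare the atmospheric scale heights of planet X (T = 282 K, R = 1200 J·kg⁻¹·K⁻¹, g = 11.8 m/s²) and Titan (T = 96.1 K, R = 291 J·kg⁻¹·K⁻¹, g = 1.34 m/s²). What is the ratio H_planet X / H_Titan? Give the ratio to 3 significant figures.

H_planet X/H_Titan ≈ 1.37

H = RT/g for each body.
H_planet X = 1200 × 282 / 11.8 = 28678 m.
H_Titan = 291 × 96.1 / 1.34 = 20869 m.
H_planet X/H_Titan = 28678/20869 = 1.3742.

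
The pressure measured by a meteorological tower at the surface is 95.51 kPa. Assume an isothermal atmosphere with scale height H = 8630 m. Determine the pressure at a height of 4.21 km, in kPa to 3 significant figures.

Barometric formula: P = P₀ exp(−z/H).
z/H = 4210.0/8630.0 = 0.48783; exp(−0.48783) = 0.61396.
P = 95.51 × 0.61396 = 58.639 kPa.

P ≈ 58.6 kPa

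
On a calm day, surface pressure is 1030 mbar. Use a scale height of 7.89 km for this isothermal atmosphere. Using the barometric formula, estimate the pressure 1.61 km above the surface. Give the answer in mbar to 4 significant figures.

Barometric formula: P = P₀ exp(−z/H).
z/H = 1610.0/7890.0 = 0.20406; exp(−0.20406) = 0.81541.
P = 1030 × 0.81541 = 839.87 mbar.

P ≈ 839.9 mbar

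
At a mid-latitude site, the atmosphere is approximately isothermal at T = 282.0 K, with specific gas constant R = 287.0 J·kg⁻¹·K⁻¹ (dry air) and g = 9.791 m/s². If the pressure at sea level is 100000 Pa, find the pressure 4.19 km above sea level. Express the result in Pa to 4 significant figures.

P ≈ 60240 Pa

Scale height: H = RT/g = 287.0 × 282.0 / 9.791 = 8266.2 m.
Barometric formula: P = P₀ exp(−z/H).
z/H = 4190.0/8266.2 = 0.50688; exp(−0.50688) = 0.60237.
P = 100000 × 0.60237 = 60237 Pa.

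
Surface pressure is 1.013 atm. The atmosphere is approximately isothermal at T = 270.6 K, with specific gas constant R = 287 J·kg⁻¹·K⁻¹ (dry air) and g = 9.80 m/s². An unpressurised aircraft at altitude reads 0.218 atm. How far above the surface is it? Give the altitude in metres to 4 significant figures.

Scale height: H = RT/g = 287 × 270.6 / 9.80 = 7924.7 m.
Invert the barometric formula: z = H ln(P₀/P).
P₀/P = 1.013/0.218 = 4.6468; ln(4.6468) = 1.5362.
z = 7924.7 × 1.5362 = 12174 m.

z ≈ 12170 m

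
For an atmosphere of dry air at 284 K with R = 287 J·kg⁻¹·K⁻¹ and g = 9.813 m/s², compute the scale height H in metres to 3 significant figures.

H ≈ 8310 m

The scale height of an isothermal atmosphere is H = RT/g.
H = 287 × 284 / 9.813 = 81508/9.813 = 8306.1 m.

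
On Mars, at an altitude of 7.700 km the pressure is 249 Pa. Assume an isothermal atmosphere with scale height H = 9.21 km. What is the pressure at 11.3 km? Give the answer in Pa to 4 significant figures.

Between two levels, P₂ = P₁ exp(−Δz/H) with Δz = z₂ − z₁.
Δz = 11300 − 7700.0 = 3600.0 m; Δz/H = 3600.0/9210.0 = 0.39088.
P₂ = 249 × exp(−0.39088) = 249 × 0.67646 = 168.44 Pa.

P ≈ 168.4 Pa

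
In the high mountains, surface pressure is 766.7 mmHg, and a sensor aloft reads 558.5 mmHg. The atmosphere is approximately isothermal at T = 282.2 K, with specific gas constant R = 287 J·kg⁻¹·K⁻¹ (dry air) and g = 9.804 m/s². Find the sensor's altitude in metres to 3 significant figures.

z ≈ 2620 m

Scale height: H = RT/g = 287 × 282.2 / 9.804 = 8261.1 m.
Invert the barometric formula: z = H ln(P₀/P).
P₀/P = 766.7/558.5 = 1.3728; ln(1.3728) = 0.31685.
z = 8261.1 × 0.31685 = 2617.5 m.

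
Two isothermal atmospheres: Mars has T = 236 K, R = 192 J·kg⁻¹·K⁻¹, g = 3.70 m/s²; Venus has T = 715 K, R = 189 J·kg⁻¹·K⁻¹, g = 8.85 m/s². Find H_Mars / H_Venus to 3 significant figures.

H_Mars/H_Venus ≈ 0.802

H = RT/g for each body.
H_Mars = 192 × 236 / 3.70 = 12246 m.
H_Venus = 189 × 715 / 8.85 = 15269 m.
H_Mars/H_Venus = 12246/15269 = 0.80202.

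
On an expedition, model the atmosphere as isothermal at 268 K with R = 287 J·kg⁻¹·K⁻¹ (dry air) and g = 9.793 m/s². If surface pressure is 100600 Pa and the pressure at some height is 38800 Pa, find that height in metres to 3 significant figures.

z ≈ 7480 m

Scale height: H = RT/g = 287 × 268 / 9.793 = 7854.2 m.
Invert the barometric formula: z = H ln(P₀/P).
P₀/P = 100600/38800 = 2.5928; ln(2.5928) = 0.95274.
z = 7854.2 × 0.95274 = 7483.0 m.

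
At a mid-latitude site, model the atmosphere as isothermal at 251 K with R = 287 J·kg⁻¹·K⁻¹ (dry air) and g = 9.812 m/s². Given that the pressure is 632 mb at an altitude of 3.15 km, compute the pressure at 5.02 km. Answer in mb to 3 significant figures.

Scale height: H = RT/g = 287 × 251 / 9.812 = 7341.7 m.
Between two levels, P₂ = P₁ exp(−Δz/H) with Δz = z₂ − z₁.
Δz = 5020.0 − 3150.0 = 1870.0 m; Δz/H = 1870.0/7341.7 = 0.25471.
P₂ = 632 × exp(−0.25471) = 632 × 0.77514 = 489.89 mb.

P ≈ 490 mb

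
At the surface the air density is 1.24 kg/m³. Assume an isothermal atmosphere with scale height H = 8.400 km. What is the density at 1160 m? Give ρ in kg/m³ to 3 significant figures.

In an isothermal atmosphere, density decays like pressure: ρ = ρ₀ exp(−z/H).
z/H = 1160.0/8400.0 = 0.13810; exp(−0.13810) = 0.87101.
ρ = 1.24 × 0.87101 = 1.0801 kg/m³.

ρ ≈ 1.08 kg/m³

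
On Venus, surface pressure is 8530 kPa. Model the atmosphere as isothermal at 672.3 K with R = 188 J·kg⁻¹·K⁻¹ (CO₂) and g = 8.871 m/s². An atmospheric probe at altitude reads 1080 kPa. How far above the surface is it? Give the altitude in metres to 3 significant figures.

z ≈ 29400 m

Scale height: H = RT/g = 188 × 672.3 / 8.871 = 14248 m.
Invert the barometric formula: z = H ln(P₀/P).
P₀/P = 8530/1080 = 7.8981; ln(7.8981) = 2.0666.
z = 14248 × 2.0666 = 29445 m.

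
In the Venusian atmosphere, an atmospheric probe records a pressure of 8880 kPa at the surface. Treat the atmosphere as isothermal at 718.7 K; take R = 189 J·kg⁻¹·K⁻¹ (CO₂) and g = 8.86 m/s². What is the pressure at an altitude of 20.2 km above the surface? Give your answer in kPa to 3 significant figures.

Scale height: H = RT/g = 189 × 718.7 / 8.86 = 15331 m.
Barometric formula: P = P₀ exp(−z/H).
z/H = 20200/15331 = 1.3176; exp(−1.3176) = 0.26778.
P = 8880 × 0.26778 = 2377.9 kPa.

P ≈ 2380 kPa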